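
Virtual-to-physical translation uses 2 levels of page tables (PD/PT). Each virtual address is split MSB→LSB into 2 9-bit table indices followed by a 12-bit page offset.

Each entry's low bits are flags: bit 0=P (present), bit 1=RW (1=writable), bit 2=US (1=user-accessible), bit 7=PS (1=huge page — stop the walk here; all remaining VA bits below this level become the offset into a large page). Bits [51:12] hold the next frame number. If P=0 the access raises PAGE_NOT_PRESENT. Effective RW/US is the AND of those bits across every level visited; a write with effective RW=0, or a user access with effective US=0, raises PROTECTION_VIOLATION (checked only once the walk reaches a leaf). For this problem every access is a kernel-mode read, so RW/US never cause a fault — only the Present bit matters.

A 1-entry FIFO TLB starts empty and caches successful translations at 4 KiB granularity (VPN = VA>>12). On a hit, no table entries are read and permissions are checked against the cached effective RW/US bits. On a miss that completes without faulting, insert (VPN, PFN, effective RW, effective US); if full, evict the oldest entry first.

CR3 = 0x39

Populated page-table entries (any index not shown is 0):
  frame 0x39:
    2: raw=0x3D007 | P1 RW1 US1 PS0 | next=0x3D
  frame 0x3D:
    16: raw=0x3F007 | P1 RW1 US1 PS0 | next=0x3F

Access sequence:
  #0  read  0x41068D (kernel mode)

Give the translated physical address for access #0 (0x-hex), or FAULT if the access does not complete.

Per-access translation:
#0 VA=0x41068D (r,kernel):
  L0: frame=0x39 idx=2 entry=0x3D007 [P=1 RW=1 US=1 PS=0]
  L1: frame=0x3D idx=16 entry=0x3F007 [P=1 RW=1 US=1 PS=0]
  ⇒ phys 0x3F68D  [2 reads]

Access #0 PA: 0x3F68D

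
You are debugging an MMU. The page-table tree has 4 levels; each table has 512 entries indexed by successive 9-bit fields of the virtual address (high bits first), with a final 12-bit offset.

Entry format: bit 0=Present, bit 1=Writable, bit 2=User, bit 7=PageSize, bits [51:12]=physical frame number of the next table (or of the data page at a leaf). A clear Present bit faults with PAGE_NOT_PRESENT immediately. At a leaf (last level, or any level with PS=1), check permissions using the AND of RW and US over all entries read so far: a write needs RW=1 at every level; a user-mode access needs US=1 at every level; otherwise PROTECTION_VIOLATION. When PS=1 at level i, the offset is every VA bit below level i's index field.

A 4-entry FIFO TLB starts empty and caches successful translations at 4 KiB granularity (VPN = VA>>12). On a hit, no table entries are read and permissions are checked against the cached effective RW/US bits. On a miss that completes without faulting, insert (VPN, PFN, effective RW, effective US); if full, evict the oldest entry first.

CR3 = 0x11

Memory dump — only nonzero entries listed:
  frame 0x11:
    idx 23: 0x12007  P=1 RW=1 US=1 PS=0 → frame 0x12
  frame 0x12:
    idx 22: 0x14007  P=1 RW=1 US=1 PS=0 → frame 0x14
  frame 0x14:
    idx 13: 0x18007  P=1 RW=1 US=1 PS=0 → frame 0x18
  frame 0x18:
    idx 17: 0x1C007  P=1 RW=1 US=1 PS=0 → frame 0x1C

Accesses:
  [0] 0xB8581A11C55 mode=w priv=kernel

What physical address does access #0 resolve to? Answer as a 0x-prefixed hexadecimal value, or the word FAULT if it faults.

Walk each access:
#0 VA=0xB8581A11C55 (w,kernel):
  [0] read 0x11 idx=23: raw=0x12007 flags P=1 W=1 U=1 S=0
  [1] read 0x12 idx=22: raw=0x14007 flags P=1 W=1 U=1 S=0
  [2] read 0x14 idx=13: raw=0x18007 flags P=1 W=1 U=1 S=0
  [3] read 0x18 idx=17: raw=0x1C007 flags P=1 W=1 U=1 S=0
  ✓ 0x1CC55  — 4 lookups

Access #0 PA: 0x1CC55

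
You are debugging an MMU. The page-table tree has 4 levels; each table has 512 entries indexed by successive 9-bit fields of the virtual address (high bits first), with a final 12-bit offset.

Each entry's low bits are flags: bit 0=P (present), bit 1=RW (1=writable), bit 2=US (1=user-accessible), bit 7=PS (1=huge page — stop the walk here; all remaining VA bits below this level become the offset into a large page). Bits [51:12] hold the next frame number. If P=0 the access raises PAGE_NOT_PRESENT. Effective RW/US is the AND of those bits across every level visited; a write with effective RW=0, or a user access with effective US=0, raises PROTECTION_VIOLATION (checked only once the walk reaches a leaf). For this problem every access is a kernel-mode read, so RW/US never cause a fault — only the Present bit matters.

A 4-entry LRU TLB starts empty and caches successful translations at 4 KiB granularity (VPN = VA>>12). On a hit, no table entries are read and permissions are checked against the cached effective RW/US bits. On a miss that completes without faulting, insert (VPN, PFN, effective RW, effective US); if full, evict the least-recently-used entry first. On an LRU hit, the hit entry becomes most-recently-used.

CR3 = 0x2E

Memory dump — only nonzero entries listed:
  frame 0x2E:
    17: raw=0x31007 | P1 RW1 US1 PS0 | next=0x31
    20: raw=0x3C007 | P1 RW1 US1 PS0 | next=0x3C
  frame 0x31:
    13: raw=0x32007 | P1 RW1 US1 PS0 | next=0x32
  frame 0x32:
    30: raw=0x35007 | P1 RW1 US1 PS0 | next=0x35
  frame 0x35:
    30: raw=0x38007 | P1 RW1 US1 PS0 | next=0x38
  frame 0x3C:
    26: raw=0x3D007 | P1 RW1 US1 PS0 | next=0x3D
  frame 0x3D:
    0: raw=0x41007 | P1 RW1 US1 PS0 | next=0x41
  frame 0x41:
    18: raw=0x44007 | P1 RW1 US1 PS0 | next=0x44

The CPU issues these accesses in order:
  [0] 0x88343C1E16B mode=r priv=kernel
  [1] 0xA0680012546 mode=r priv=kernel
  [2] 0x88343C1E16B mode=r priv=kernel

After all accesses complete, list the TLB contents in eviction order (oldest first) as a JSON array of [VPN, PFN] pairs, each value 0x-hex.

Walk each access:
#0 VA=0x88343C1E16B (r,kernel):
  L0 @0x2E[17] → 0x31007  P=1,RW=1,US=1,PS=0
  L1 @0x31[13] → 0x32007  P=1,RW=1,US=1,PS=0
  L2 @0x32[30] → 0x35007  P=1,RW=1,US=1,PS=0
  L3 @0x35[30] → 0x38007  P=1,RW=1,US=1,PS=0
  → PA=0x3816B  (4 entries read)
#1 VA=0xA0680012546 (r,kernel):
  L0 @0x2E[20] → 0x3C007  P=1,RW=1,US=1,PS=0
  L1 @0x3C[26] → 0x3D007  P=1,RW=1,US=1,PS=0
  L2 @0x3D[0] → 0x41007  P=1,RW=1,US=1,PS=0
  L3 @0x41[18] → 0x44007  P=1,RW=1,US=1,PS=0
  → PA=0x44546  (4 entries read)
#2 VA=0x88343C1E16B (r,kernel):
  TLB hit vpn=0x88343C1E → PA=0x3816B

TLB: [["0xA0680012", "0x44"], ["0x88343C1E", "0x38"]]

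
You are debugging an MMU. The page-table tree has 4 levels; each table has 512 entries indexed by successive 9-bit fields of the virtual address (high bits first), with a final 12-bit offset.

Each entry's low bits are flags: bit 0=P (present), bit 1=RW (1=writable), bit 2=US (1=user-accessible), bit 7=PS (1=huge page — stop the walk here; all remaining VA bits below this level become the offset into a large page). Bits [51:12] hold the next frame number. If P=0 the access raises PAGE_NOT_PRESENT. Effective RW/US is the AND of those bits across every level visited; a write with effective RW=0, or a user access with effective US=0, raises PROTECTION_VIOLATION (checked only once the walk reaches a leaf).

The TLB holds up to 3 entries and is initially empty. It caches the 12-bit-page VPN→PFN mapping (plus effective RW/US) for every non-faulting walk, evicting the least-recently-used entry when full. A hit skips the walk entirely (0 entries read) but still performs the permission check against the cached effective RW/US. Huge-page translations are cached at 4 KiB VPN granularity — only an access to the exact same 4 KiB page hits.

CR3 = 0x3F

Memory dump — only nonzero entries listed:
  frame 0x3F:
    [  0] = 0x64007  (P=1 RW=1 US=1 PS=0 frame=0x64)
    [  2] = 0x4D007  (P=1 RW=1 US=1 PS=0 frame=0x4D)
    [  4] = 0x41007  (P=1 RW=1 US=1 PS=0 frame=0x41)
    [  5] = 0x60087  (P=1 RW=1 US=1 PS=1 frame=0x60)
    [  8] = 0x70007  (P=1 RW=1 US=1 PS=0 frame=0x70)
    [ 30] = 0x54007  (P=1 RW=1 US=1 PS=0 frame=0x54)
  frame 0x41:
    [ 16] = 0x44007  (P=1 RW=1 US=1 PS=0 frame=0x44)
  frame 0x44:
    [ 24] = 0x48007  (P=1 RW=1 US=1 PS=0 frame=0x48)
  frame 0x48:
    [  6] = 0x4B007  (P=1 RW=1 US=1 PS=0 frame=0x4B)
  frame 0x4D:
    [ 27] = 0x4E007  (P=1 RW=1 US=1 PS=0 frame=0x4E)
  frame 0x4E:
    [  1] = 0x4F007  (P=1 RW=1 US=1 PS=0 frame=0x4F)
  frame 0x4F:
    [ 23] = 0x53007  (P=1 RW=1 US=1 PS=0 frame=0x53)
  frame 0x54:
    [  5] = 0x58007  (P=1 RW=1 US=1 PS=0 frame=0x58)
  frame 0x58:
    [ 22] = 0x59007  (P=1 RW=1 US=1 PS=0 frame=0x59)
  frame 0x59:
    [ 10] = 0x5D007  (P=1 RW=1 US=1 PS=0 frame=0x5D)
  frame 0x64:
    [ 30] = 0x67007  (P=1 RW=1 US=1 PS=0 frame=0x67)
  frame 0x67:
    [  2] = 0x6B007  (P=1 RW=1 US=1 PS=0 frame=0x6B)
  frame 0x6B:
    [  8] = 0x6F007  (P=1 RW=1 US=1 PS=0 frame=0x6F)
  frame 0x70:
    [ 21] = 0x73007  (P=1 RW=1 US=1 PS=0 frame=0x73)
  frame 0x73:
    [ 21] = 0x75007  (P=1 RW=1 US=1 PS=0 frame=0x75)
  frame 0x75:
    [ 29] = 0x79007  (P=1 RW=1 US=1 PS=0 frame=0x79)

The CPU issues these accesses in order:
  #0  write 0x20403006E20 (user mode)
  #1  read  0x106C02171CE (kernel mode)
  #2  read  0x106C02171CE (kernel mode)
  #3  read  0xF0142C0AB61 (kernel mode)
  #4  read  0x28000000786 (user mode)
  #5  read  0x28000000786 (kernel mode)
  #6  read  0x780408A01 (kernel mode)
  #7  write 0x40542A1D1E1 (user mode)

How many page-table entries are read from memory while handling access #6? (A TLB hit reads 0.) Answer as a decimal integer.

Trace:
#0 VA=0x20403006E20 (w,user):
  L0: frame=0x3F idx=4 entry=0x41007 [P=1 RW=1 US=1 PS=0]
  L1: frame=0x41 idx=16 entry=0x44007 [P=1 RW=1 US=1 PS=0]
  L2: frame=0x44 idx=24 entry=0x48007 [P=1 RW=1 US=1 PS=0]
  L3: frame=0x48 idx=6 entry=0x4B007 [P=1 RW=1 US=1 PS=0]
  ⇒ phys 0x4BE20  [4 reads]
#1 VA=0x106C02171CE (r,kernel):
  L0: frame=0x3F idx=2 entry=0x4D007 [P=1 RW=1 US=1 PS=0]
  L1: frame=0x4D idx=27 entry=0x4E007 [P=1 RW=1 US=1 PS=0]
  L2: frame=0x4E idx=1 entry=0x4F007 [P=1 RW=1 US=1 PS=0]
  L3: frame=0x4F idx=23 entry=0x53007 [P=1 RW=1 US=1 PS=0]
  ⇒ phys 0x531CE  [4 reads]
#2 VA=0x106C02171CE (r,kernel):
  TLB hit vpn=0x106C0217 → PA=0x531CE
#3 VA=0xF0142C0AB61 (r,kernel):
  L0: frame=0x3F idx=30 entry=0x54007 [P=1 RW=1 US=1 PS=0]
  L1: frame=0x54 idx=5 entry=0x58007 [P=1 RW=1 US=1 PS=0]
  L2: frame=0x58 idx=22 entry=0x59007 [P=1 RW=1 US=1 PS=0]
  L3: frame=0x59 idx=10 entry=0x5D007 [P=1 RW=1 US=1 PS=0]
  ⇒ phys 0x5DB61  [4 reads]
#4 VA=0x28000000786 (r,user):
  L0: frame=0x3F idx=5 entry=0x60087 [P=1 RW=1 US=1 PS=1]
  ⇒ phys 0x60786 (huge @L0)  [1 reads]
#5 VA=0x28000000786 (r,kernel):
  TLB hit vpn=0x28000000 → PA=0x60786
#6 VA=0x780408A01 (r,kernel):
  L0: frame=0x3F idx=0 entry=0x64007 [P=1 RW=1 US=1 PS=0]
  L1: frame=0x64 idx=30 entry=0x67007 [P=1 RW=1 US=1 PS=0]
  L2: frame=0x67 idx=2 entry=0x6B007 [P=1 RW=1 US=1 PS=0]
  L3: frame=0x6B idx=8 entry=0x6F007 [P=1 RW=1 US=1 PS=0]
  ⇒ phys 0x6FA01  [4 reads]
#7 VA=0x40542A1D1E1 (w,user):
  L0: frame=0x3F idx=8 entry=0x70007 [P=1 RW=1 US=1 PS=0]
  L1: frame=0x70 idx=21 entry=0x73007 [P=1 RW=1 US=1 PS=0]
  L2: frame=0x73 idx=21 entry=0x75007 [P=1 RW=1 US=1 PS=0]
  L3: frame=0x75 idx=29 entry=0x79007 [P=1 RW=1 US=1 PS=0]
  ⇒ phys 0x791E1  [4 reads]

Entries read for #6: 4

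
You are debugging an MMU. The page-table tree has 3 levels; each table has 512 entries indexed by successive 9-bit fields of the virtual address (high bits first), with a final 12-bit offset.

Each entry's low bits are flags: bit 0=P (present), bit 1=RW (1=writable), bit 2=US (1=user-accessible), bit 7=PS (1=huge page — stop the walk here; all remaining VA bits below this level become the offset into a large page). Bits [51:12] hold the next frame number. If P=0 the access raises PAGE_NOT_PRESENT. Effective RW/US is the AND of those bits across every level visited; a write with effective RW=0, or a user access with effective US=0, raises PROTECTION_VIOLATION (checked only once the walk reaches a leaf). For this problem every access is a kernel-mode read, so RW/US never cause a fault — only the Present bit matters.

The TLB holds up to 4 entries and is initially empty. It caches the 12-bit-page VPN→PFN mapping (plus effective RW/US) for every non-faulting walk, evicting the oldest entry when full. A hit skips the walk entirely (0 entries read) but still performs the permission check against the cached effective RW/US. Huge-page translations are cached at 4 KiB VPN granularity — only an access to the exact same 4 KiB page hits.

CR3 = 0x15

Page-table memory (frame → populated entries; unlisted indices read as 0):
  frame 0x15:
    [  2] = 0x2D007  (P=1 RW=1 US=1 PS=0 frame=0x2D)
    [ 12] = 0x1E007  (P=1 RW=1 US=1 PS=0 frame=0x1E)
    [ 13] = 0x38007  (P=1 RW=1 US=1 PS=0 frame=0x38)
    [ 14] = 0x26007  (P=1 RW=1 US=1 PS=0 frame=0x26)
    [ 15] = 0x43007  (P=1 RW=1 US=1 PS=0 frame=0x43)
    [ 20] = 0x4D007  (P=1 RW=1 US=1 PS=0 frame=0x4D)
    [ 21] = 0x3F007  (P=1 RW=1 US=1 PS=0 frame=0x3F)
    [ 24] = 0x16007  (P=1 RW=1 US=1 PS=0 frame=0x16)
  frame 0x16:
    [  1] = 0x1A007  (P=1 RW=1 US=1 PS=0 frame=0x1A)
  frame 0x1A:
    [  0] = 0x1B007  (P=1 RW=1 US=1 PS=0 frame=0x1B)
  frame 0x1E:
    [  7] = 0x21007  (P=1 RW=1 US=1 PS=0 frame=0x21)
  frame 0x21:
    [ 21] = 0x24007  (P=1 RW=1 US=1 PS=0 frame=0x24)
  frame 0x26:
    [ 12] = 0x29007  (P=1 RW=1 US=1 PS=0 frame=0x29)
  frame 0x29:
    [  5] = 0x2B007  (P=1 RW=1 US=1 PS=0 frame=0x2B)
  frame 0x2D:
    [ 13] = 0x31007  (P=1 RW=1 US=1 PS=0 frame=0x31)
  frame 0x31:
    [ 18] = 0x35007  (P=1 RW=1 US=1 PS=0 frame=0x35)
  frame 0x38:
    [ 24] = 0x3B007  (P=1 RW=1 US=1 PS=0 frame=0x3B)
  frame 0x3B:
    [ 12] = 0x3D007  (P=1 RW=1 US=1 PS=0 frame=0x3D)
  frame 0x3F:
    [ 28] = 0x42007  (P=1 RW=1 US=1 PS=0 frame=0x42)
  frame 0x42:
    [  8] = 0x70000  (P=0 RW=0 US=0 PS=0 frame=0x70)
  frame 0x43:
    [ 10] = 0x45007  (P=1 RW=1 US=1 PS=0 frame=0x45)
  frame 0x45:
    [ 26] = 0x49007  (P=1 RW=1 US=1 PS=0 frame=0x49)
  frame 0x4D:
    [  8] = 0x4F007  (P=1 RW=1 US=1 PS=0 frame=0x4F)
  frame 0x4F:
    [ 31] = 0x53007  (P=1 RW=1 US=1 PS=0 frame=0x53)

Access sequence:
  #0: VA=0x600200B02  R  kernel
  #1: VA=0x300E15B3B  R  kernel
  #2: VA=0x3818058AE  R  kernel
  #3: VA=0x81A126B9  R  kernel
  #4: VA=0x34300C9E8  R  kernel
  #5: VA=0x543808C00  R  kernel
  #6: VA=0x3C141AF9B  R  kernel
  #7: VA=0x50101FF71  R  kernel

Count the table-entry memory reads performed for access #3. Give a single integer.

Walk each access:
#0 VA=0x600200B02 (r,kernel):
  L0 @0x15[24] → 0x16007  P=1,RW=1,US=1,PS=0
  L1 @0x16[1] → 0x1A007  P=1,RW=1,US=1,PS=0
  L2 @0x1A[0] → 0x1B007  P=1,RW=1,US=1,PS=0
  ✓ 0x1BB02  — 3 lookups
#1 VA=0x300E15B3B (r,kernel):
  L0 @0x15[12] → 0x1E007  P=1,RW=1,US=1,PS=0
  L1 @0x1E[7] → 0x21007  P=1,RW=1,US=1,PS=0
  L2 @0x21[21] → 0x24007  P=1,RW=1,US=1,PS=0
  ✓ 0x24B3B  — 3 lookups
#2 VA=0x3818058AE (r,kernel):
  L0 @0x15[14] → 0x26007  P=1,RW=1,US=1,PS=0
  L1 @0x26[12] → 0x29007  P=1,RW=1,US=1,PS=0
  L2 @0x29[5] → 0x2B007  P=1,RW=1,US=1,PS=0
  ✓ 0x2B8AE  — 3 lookups
#3 VA=0x81A126B9 (r,kernel):
  L0 @0x15[2] → 0x2D007  P=1,RW=1,US=1,PS=0
  L1 @0x2D[13] → 0x31007  P=1,RW=1,US=1,PS=0
  L2 @0x31[18] → 0x35007  P=1,RW=1,US=1,PS=0
  ✓ 0x356B9  — 3 lookups
#4 VA=0x34300C9E8 (r,kernel):
  L0 @0x15[13] → 0x38007  P=1,RW=1,US=1,PS=0
  L1 @0x38[24] → 0x3B007  P=1,RW=1,US=1,PS=0
  L2 @0x3B[12] → 0x3D007  P=1,RW=1,US=1,PS=0
  ✓ 0x3D9E8  — 3 lookups
#5 VA=0x543808C00 (r,kernel):
  L0 @0x15[21] → 0x3F007  P=1,RW=1,US=1,PS=0
  L1 @0x3F[28] → 0x42007  P=1,RW=1,US=1,PS=0
  L2 @0x42[8] → 0x70000  P=0,RW=0,US=0,PS=0
  → PAGE_NOT_PRESENT  (3 entries read)
#6 VA=0x3C141AF9B (r,kernel):
  L0 @0x15[15] → 0x43007  P=1,RW=1,US=1,PS=0
  L1 @0x43[10] → 0x45007  P=1,RW=1,US=1,PS=0
  L2 @0x45[26] → 0x49007  P=1,RW=1,US=1,PS=0
  ✓ 0x49F9B  — 3 lookups
#7 VA=0x50101FF71 (r,kernel):
  L0 @0x15[20] → 0x4D007  P=1,RW=1,US=1,PS=0
  L1 @0x4D[8] → 0x4F007  P=1,RW=1,US=1,PS=0
  L2 @0x4F[31] → 0x53007  P=1,RW=1,US=1,PS=0
  ✓ 0x53F71  — 3 lookups

Entries read for #3: 3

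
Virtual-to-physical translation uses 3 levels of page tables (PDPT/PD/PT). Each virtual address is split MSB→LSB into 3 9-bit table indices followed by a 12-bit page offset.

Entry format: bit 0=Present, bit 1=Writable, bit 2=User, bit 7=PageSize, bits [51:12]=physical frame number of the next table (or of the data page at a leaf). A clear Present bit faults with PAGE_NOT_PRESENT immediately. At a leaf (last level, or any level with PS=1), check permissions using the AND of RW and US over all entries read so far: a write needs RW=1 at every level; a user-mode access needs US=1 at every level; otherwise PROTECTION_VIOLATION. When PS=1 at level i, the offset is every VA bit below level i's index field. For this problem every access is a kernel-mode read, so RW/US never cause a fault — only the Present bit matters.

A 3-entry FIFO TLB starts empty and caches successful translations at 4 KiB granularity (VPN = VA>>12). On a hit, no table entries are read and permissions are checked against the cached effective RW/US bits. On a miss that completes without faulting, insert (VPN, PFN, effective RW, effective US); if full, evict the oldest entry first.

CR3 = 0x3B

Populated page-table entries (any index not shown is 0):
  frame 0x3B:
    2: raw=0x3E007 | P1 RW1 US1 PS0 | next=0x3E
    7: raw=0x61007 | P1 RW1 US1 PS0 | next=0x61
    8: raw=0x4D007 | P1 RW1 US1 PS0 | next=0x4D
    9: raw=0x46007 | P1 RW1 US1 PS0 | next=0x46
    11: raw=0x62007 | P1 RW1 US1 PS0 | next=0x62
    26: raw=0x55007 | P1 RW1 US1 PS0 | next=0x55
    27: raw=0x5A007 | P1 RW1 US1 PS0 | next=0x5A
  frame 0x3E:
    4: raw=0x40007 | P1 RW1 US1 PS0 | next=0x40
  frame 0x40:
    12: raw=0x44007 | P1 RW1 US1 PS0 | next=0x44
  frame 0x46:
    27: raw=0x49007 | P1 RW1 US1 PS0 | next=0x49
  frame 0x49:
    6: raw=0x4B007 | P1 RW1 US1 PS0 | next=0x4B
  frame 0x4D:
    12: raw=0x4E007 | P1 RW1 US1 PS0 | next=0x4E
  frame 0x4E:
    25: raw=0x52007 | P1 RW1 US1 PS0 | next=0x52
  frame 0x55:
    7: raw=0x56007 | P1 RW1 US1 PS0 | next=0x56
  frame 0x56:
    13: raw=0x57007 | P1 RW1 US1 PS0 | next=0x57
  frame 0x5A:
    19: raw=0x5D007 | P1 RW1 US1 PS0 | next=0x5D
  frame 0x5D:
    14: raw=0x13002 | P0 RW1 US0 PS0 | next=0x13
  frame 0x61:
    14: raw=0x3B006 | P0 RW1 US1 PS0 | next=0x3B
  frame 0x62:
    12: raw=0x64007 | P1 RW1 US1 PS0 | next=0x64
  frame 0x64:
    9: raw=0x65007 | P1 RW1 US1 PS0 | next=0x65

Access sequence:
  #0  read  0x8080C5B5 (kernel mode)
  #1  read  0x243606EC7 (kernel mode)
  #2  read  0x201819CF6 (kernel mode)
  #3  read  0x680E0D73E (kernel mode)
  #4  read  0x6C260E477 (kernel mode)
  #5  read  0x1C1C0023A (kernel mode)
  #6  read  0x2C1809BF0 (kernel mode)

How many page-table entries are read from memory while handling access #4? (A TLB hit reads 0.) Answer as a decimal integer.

Per-access translation:
#0 VA=0x8080C5B5 (r,kernel):
  L0: frame=0x3B idx=2 entry=0x3E007 [P=1 RW=1 US=1 PS=0]
  L1: frame=0x3E idx=4 entry=0x40007 [P=1 RW=1 US=1 PS=0]
  L2: frame=0x40 idx=12 entry=0x44007 [P=1 RW=1 US=1 PS=0]
  ⇒ phys 0x445B5  [3 reads]
#1 VA=0x243606EC7 (r,kernel):
  L0: frame=0x3B idx=9 entry=0x46007 [P=1 RW=1 US=1 PS=0]
  L1: frame=0x46 idx=27 entry=0x49007 [P=1 RW=1 US=1 PS=0]
  L2: frame=0x49 idx=6 entry=0x4B007 [P=1 RW=1 US=1 PS=0]
  ⇒ phys 0x4BEC7  [3 reads]
#2 VA=0x201819CF6 (r,kernel):
  L0: frame=0x3B idx=8 entry=0x4D007 [P=1 RW=1 US=1 PS=0]
  L1: frame=0x4D idx=12 entry=0x4E007 [P=1 RW=1 US=1 PS=0]
  L2: frame=0x4E idx=25 entry=0x52007 [P=1 RW=1 US=1 PS=0]
  ⇒ phys 0x52CF6  [3 reads]
#3 VA=0x680E0D73E (r,kernel):
  L0: frame=0x3B idx=26 entry=0x55007 [P=1 RW=1 US=1 PS=0]
  L1: frame=0x55 idx=7 entry=0x56007 [P=1 RW=1 US=1 PS=0]
  L2: frame=0x56 idx=13 entry=0x57007 [P=1 RW=1 US=1 PS=0]
  ⇒ phys 0x5773E  [3 reads]
#4 VA=0x6C260E477 (r,kernel):
  L0: frame=0x3B idx=27 entry=0x5A007 [P=1 RW=1 US=1 PS=0]
  L1: frame=0x5A idx=19 entry=0x5D007 [P=1 RW=1 US=1 PS=0]
  L2: frame=0x5D idx=14 entry=0x13002 [P=0 RW=1 US=0 PS=0]
  → PAGE_NOT_PRESENT  (3 entries read)
#5 VA=0x1C1C0023A (r,kernel):
  L0: frame=0x3B idx=7 entry=0x61007 [P=1 RW=1 US=1 PS=0]
  L1: frame=0x61 idx=14 entry=0x3B006 [P=0 RW=1 US=1 PS=0]
  → PAGE_NOT_PRESENT  (2 entries read)
#6 VA=0x2C1809BF0 (r,kernel):
  L0: frame=0x3B idx=11 entry=0x62007 [P=1 RW=1 US=1 PS=0]
  L1: frame=0x62 idx=12 entry=0x64007 [P=1 RW=1 US=1 PS=0]
  L2: frame=0x64 idx=9 entry=0x65007 [P=1 RW=1 US=1 PS=0]
  ⇒ phys 0x65BF0  [3 reads]

Entries read for #4: 3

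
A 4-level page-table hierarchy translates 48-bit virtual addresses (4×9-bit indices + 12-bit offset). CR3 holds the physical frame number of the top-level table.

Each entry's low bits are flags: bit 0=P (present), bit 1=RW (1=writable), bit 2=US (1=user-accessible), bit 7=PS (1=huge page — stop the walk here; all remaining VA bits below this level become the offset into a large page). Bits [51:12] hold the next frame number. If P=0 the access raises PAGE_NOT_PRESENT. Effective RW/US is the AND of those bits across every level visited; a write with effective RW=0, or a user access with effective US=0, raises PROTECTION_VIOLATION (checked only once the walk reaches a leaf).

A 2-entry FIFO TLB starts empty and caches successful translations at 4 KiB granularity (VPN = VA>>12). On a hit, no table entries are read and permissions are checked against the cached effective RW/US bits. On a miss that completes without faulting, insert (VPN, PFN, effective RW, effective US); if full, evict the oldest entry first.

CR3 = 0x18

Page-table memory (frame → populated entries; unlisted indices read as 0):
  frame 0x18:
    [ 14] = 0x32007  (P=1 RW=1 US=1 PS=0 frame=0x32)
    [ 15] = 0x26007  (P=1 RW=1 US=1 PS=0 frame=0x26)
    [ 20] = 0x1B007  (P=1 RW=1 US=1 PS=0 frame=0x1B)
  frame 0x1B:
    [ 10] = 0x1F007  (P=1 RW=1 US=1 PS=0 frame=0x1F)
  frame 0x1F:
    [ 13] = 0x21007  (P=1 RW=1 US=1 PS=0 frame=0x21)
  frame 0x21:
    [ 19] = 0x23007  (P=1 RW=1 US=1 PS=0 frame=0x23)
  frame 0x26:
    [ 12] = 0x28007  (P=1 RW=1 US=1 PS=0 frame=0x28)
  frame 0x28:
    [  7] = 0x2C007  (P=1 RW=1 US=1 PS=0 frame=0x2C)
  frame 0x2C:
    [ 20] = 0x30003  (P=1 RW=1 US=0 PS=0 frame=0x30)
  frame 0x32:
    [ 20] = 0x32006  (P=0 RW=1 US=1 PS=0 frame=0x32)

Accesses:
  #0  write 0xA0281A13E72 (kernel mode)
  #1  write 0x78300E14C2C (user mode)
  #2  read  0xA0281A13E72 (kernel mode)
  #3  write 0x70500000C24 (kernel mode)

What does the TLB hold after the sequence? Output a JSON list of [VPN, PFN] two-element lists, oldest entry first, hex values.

Per-access translation:
#0 VA=0xA0281A13E72 (w,kernel):
  [0] read 0x18 idx=20: raw=0x1B007 flags P=1 W=1 U=1 S=0
  [1] read 0x1B idx=10: raw=0x1F007 flags P=1 W=1 U=1 S=0
  [2] read 0x1F idx=13: raw=0x21007 flags P=1 W=1 U=1 S=0
  [3] read 0x21 idx=19: raw=0x23007 flags P=1 W=1 U=1 S=0
  ⇒ phys 0x23E72  [4 reads]
#1 VA=0x78300E14C2C (w,user):
  [0] read 0x18 idx=15: raw=0x26007 flags P=1 W=1 U=1 S=0
  [1] read 0x26 idx=12: raw=0x28007 flags P=1 W=1 U=1 S=0
  [2] read 0x28 idx=7: raw=0x2C007 flags P=1 W=1 U=1 S=0
  [3] read 0x2C idx=20: raw=0x30003 flags P=1 W=1 U=0 S=0
  ⇒ fault: PROTECTION_VIOLATION  — 4 lookups
#2 VA=0xA0281A13E72 (r,kernel):
  TLB hit vpn=0xA0281A13 → PA=0x23E72
#3 VA=0x70500000C24 (w,kernel):
  [0] read 0x18 idx=14: raw=0x32007 flags P=1 W=1 U=1 S=0
  [1] read 0x32 idx=20: raw=0x32006 flags P=0 W=1 U=1 S=0
  ⇒ fault: PAGE_NOT_PRESENT  — 2 lookups

TLB: [["0xA0281A13", "0x23"]]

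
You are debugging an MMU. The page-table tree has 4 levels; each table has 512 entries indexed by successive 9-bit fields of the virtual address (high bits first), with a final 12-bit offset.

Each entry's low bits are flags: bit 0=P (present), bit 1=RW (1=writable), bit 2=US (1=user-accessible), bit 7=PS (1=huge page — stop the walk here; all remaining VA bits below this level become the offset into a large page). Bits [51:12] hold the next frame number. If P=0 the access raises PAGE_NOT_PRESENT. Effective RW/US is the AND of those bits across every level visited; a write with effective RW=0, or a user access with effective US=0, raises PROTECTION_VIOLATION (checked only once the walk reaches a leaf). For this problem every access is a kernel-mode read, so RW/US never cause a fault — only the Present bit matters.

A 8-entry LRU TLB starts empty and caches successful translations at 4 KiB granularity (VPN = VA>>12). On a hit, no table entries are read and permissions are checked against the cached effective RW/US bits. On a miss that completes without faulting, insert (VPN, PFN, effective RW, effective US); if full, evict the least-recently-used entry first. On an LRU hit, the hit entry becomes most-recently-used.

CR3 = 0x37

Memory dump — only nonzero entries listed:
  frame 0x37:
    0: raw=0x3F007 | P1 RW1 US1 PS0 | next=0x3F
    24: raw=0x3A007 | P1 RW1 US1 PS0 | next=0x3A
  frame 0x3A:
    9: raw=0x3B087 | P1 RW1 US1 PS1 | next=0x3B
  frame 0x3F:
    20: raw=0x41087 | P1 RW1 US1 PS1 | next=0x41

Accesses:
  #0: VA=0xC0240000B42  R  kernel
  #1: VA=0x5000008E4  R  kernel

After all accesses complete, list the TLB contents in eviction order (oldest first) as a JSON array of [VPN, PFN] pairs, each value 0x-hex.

Per-access translation:
#0 VA=0xC0240000B42 (r,kernel):
  L0: frame=0x37 idx=24 entry=0x3A007 [P=1 RW=1 US=1 PS=0]
  L1: frame=0x3A idx=9 entry=0x3B087 [P=1 RW=1 US=1 PS=1]
  ✓ 0x3BB42 (huge @L1)  — 2 lookups
#1 VA=0x5000008E4 (r,kernel):
  L0: frame=0x37 idx=0 entry=0x3F007 [P=1 RW=1 US=1 PS=0]
  L1: frame=0x3F idx=20 entry=0x41087 [P=1 RW=1 US=1 PS=1]
  ✓ 0x418E4 (huge @L1)  — 2 lookups

TLB: [["0xC0240000", "0x3B"], ["0x500000", "0x41"]]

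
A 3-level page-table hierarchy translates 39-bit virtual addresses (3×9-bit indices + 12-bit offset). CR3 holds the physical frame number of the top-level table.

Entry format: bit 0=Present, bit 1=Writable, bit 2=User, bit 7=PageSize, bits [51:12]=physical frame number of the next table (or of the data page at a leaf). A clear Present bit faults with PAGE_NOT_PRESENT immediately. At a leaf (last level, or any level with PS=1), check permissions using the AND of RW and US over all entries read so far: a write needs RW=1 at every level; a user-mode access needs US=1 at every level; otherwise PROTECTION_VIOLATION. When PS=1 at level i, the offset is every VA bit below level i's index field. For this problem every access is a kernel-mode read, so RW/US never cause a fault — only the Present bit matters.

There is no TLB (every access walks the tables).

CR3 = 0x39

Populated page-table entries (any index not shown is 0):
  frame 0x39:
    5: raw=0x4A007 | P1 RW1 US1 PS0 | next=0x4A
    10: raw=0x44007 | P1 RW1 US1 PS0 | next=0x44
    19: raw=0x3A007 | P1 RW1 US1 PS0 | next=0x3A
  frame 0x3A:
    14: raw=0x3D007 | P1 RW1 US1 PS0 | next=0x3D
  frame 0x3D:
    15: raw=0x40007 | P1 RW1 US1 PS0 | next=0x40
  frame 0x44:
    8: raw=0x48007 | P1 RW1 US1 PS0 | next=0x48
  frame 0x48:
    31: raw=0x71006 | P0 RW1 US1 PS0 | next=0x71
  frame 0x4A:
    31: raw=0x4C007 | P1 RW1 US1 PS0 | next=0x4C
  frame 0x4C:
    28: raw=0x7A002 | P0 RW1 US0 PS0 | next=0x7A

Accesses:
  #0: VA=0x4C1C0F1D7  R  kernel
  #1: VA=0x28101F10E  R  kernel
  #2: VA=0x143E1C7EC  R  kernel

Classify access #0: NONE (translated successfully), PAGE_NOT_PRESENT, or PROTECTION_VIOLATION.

Per-access translation:
#0 VA=0x4C1C0F1D7 (r,kernel):
  L0: frame=0x39 idx=19 entry=0x3A007 [P=1 RW=1 US=1 PS=0]
  L1: frame=0x3A idx=14 entry=0x3D007 [P=1 RW=1 US=1 PS=0]
  L2: frame=0x3D idx=15 entry=0x40007 [P=1 RW=1 US=1 PS=0]
  → PA=0x401D7  (3 entries read)
#1 VA=0x28101F10E (r,kernel):
  L0: frame=0x39 idx=10 entry=0x44007 [P=1 RW=1 US=1 PS=0]
  L1: frame=0x44 idx=8 entry=0x48007 [P=1 RW=1 US=1 PS=0]
  L2: frame=0x48 idx=31 entry=0x71006 [P=0 RW=1 US=1 PS=0]
  ⇒ fault: PAGE_NOT_PRESENT  — 3 lookups
#2 VA=0x143E1C7EC (r,kernel):
  L0: frame=0x39 idx=5 entry=0x4A007 [P=1 RW=1 US=1 PS=0]
  L1: frame=0x4A idx=31 entry=0x4C007 [P=1 RW=1 US=1 PS=0]
  L2: frame=0x4C idx=28 entry=0x7A002 [P=0 RW=1 US=0 PS=0]
  ⇒ fault: PAGE_NOT_PRESENT  — 3 lookups

Access #0 fault: NONE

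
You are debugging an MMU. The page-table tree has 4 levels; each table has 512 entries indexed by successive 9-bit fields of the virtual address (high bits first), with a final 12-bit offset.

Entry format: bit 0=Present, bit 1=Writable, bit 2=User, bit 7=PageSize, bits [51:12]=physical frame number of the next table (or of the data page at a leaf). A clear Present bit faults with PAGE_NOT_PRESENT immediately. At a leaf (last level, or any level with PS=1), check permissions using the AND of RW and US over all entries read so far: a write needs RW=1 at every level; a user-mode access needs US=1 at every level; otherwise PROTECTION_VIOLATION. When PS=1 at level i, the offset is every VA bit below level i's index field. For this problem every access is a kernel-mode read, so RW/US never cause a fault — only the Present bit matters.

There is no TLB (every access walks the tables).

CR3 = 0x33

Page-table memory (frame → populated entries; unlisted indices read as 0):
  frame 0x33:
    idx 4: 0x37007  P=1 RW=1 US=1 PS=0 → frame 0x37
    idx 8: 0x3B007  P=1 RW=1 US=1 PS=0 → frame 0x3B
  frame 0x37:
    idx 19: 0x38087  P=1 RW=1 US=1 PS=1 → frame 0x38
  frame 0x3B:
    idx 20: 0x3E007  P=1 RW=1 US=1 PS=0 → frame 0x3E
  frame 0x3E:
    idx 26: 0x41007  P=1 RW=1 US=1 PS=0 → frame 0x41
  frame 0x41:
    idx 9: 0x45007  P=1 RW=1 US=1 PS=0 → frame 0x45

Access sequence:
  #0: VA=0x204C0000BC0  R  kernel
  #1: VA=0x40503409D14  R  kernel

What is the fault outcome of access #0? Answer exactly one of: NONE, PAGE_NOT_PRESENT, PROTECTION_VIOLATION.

Per-access translation:
#0 VA=0x204C0000BC0 (r,kernel):
  [0] read 0x33 idx=4: raw=0x37007 flags P=1 W=1 U=1 S=0
  [1] read 0x37 idx=19: raw=0x38087 flags P=1 W=1 U=1 S=1
  ✓ 0x38BC0 (huge @L1)  — 2 lookups
#1 VA=0x40503409D14 (r,kernel):
  [0] read 0x33 idx=8: raw=0x3B007 flags P=1 W=1 U=1 S=0
  [1] read 0x3B idx=20: raw=0x3E007 flags P=1 W=1 U=1 S=0
  [2] read 0x3E idx=26: raw=0x41007 flags P=1 W=1 U=1 S=0
  [3] read 0x41 idx=9: raw=0x45007 flags P=1 W=1 U=1 S=0
  ✓ 0x45D14  — 4 lookups

Access #0 fault: NONE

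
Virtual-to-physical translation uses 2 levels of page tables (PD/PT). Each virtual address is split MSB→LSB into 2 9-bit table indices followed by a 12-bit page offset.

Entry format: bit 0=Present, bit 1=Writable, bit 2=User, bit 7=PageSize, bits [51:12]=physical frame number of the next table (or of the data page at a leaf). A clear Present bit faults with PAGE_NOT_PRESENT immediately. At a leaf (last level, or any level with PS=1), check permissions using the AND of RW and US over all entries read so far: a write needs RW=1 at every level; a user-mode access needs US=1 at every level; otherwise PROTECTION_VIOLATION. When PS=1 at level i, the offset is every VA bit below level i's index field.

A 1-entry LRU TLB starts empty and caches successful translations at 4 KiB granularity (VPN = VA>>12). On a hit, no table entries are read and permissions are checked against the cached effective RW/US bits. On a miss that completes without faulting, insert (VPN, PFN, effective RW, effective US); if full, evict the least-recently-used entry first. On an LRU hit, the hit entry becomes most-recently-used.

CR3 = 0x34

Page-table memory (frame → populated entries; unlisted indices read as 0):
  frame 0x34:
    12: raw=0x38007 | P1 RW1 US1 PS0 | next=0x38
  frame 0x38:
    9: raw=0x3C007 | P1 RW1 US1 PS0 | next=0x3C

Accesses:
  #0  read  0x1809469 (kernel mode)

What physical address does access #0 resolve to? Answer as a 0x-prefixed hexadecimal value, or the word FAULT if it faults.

Walk each access:
#0 VA=0x1809469 (r,kernel):
  L0: frame=0x34 idx=12 entry=0x38007 [P=1 RW=1 US=1 PS=0]
  L1: frame=0x38 idx=9 entry=0x3C007 [P=1 RW=1 US=1 PS=0]
  ✓ 0x3C469  — 2 lookups

Access #0 PA: 0x3C469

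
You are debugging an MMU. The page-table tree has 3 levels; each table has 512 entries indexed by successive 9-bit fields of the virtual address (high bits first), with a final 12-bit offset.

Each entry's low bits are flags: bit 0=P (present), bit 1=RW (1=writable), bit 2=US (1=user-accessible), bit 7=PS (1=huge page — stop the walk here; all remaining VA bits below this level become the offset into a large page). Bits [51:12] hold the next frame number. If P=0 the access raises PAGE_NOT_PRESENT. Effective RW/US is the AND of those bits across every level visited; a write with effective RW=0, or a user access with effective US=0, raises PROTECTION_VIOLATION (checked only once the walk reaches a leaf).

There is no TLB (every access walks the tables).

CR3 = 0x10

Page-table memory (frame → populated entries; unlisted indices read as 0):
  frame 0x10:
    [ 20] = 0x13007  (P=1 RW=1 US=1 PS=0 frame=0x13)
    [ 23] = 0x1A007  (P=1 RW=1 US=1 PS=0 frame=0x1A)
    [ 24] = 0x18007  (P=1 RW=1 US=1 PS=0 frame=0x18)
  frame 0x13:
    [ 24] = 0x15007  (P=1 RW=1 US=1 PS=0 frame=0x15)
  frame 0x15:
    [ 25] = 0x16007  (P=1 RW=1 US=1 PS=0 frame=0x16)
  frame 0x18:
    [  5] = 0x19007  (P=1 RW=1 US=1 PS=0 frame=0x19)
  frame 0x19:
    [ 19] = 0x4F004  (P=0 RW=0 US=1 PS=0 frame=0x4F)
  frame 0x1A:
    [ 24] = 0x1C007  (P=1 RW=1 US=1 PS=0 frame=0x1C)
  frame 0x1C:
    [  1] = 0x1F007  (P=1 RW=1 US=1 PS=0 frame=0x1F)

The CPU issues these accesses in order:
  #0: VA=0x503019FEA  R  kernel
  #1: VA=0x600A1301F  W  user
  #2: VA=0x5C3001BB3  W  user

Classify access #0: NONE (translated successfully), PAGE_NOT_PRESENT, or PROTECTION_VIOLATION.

Walk each access:
#0 VA=0x503019FEA (r,kernel):
  L0: frame=0x10 idx=20 entry=0x13007 [P=1 RW=1 US=1 PS=0]
  L1: frame=0x13 idx=24 entry=0x15007 [P=1 RW=1 US=1 PS=0]
  L2: frame=0x15 idx=25 entry=0x16007 [P=1 RW=1 US=1 PS=0]
  → PA=0x16FEA  (3 entries read)
#1 VA=0x600A1301F (w,user):
  L0: frame=0x10 idx=24 entry=0x18007 [P=1 RW=1 US=1 PS=0]
  L1: frame=0x18 idx=5 entry=0x19007 [P=1 RW=1 US=1 PS=0]
  L2: frame=0x19 idx=19 entry=0x4F004 [P=0 RW=0 US=1 PS=0]
  ✗ PAGE_NOT_PRESENT  [3 reads]
#2 VA=0x5C3001BB3 (w,user):
  L0: frame=0x10 idx=23 entry=0x1A007 [P=1 RW=1 US=1 PS=0]
  L1: frame=0x1A idx=24 entry=0x1C007 [P=1 RW=1 US=1 PS=0]
  L2: frame=0x1C idx=1 entry=0x1F007 [P=1 RW=1 US=1 PS=0]
  → PA=0x1FBB3  (3 entries read)

Access #0 fault: NONE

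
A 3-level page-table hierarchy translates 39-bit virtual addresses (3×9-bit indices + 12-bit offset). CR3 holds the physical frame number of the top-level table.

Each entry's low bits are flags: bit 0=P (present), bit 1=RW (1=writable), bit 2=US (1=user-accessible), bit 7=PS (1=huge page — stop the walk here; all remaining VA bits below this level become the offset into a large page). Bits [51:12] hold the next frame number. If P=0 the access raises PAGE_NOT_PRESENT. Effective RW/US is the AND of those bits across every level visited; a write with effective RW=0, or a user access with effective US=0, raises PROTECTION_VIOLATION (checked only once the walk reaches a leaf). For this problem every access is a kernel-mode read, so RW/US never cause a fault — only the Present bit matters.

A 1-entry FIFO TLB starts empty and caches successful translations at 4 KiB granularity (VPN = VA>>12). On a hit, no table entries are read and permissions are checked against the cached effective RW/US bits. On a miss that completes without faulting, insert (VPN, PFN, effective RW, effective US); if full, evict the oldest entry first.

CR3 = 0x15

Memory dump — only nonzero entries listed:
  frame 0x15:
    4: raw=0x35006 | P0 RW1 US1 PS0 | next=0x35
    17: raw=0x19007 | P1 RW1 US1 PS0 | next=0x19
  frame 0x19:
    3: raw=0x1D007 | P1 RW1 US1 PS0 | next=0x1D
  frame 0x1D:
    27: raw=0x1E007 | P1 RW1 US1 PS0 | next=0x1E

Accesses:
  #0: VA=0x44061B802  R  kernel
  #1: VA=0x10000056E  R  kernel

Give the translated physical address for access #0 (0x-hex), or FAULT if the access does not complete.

Walk each access:
#0 VA=0x44061B802 (r,kernel):
  [0] read 0x15 idx=17: raw=0x19007 flags P=1 W=1 U=1 S=0
  [1] read 0x19 idx=3: raw=0x1D007 flags P=1 W=1 U=1 S=0
  [2] read 0x1D idx=27: raw=0x1E007 flags P=1 W=1 U=1 S=0
  ✓ 0x1E802  — 3 lookups
#1 VA=0x10000056E (r,kernel):
  [0] read 0x15 idx=4: raw=0x35006 flags P=0 W=1 U=1 S=0
  ⇒ fault: PAGE_NOT_PRESENT  — 1 lookups

Access #0 PA: 0x1E802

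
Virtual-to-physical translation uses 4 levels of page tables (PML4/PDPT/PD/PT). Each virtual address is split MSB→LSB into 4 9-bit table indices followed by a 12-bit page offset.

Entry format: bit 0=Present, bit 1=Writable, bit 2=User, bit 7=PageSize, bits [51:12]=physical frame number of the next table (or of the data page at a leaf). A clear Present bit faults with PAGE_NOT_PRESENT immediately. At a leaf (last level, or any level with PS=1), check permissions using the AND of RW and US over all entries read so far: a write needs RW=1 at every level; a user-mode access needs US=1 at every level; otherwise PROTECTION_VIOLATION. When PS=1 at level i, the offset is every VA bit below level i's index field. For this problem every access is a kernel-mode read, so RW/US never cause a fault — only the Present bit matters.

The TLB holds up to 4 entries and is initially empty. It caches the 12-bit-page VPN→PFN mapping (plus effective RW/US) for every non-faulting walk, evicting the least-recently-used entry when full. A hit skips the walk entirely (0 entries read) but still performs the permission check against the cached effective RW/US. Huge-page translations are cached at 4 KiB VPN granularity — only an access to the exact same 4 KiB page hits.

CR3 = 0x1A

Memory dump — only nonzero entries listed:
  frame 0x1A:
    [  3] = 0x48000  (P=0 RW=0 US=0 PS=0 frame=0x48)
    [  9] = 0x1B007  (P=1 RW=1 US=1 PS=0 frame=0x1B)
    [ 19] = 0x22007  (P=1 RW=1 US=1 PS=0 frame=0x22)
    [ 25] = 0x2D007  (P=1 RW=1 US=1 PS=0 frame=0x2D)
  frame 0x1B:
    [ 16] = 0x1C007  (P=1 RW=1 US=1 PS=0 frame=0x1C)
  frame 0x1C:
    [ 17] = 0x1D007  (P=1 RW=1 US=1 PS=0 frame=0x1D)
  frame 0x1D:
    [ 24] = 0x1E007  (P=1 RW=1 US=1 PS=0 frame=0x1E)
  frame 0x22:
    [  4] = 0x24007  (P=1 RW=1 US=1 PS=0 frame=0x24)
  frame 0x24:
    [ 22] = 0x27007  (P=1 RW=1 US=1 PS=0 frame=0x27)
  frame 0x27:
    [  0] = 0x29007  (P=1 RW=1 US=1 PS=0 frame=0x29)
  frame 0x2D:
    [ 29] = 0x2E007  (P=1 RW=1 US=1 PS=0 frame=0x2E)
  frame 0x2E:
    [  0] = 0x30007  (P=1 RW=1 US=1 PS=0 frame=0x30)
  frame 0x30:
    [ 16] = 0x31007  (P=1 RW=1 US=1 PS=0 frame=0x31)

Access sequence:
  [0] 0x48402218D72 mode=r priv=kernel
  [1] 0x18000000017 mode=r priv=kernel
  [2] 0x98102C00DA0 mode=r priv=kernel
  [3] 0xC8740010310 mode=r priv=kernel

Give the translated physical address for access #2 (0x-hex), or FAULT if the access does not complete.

Per-access translation:
#0 VA=0x48402218D72 (r,kernel):
  L0 @0x1A[9] → 0x1B007  P=1,RW=1,US=1,PS=0
  L1 @0x1B[16] → 0x1C007  P=1,RW=1,US=1,PS=0
  L2 @0x1C[17] → 0x1D007  P=1,RW=1,US=1,PS=0
  L3 @0x1D[24] → 0x1E007  P=1,RW=1,US=1,PS=0
  ✓ 0x1ED72  — 4 lookups
#1 VA=0x18000000017 (r,kernel):
  L0 @0x1A[3] → 0x48000  P=0,RW=0,US=0,PS=0
  ✗ PAGE_NOT_PRESENT  [1 reads]
#2 VA=0x98102C00DA0 (r,kernel):
  L0 @0x1A[19] → 0x22007  P=1,RW=1,US=1,PS=0
  L1 @0x22[4] → 0x24007  P=1,RW=1,US=1,PS=0
  L2 @0x24[22] → 0x27007  P=1,RW=1,US=1,PS=0
  L3 @0x27[0] → 0x29007  P=1,RW=1,US=1,PS=0
  ✓ 0x29DA0  — 4 lookups
#3 VA=0xC8740010310 (r,kernel):
  L0 @0x1A[25] → 0x2D007  P=1,RW=1,US=1,PS=0
  L1 @0x2D[29] → 0x2E007  P=1,RW=1,US=1,PS=0
  L2 @0x2E[0] → 0x30007  P=1,RW=1,US=1,PS=0
  L3 @0x30[16] → 0x31007  P=1,RW=1,US=1,PS=0
  ✓ 0x31310  — 4 lookups

Access #2 PA: 0x29DA0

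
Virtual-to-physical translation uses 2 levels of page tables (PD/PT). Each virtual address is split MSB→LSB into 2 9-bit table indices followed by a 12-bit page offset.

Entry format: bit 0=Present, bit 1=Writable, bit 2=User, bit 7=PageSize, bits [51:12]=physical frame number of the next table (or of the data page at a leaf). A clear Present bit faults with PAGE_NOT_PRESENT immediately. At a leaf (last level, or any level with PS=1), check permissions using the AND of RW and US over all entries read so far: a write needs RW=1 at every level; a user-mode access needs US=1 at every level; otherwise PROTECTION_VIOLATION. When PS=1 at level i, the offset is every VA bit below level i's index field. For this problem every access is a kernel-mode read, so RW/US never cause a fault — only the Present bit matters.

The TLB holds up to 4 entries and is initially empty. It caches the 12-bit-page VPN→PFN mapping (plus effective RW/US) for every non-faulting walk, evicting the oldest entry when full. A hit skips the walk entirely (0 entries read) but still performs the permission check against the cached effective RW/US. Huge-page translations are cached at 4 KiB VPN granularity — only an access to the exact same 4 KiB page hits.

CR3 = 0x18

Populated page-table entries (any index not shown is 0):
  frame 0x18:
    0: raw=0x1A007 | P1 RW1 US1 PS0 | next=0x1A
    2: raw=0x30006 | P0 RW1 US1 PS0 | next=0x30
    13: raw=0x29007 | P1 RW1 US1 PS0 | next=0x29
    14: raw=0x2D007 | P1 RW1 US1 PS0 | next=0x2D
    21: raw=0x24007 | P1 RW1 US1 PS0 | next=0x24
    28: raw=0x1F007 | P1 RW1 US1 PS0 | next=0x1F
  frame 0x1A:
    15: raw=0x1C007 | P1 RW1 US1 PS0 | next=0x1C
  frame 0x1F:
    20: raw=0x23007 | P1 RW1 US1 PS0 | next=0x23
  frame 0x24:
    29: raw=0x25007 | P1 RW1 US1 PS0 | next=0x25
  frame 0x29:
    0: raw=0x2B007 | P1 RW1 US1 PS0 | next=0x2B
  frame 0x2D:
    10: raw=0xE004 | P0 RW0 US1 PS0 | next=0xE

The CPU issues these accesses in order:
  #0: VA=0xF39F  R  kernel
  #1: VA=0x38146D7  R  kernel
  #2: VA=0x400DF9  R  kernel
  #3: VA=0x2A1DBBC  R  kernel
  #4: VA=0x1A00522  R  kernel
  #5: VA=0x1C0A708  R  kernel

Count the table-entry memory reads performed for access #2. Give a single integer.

Per-access translation:
#0 VA=0xF39F (r,kernel):
  lvl0: tbl 0x18, slot 0 ⇒ 0x1A007 (P1/RW1/US1/PS0)
  lvl1: tbl 0x1A, slot 15 ⇒ 0x1C007 (P1/RW1/US1/PS0)
  ✓ 0x1C39F  — 2 lookups
#1 VA=0x38146D7 (r,kernel):
  lvl0: tbl 0x18, slot 28 ⇒ 0x1F007 (P1/RW1/US1/PS0)
  lvl1: tbl 0x1F, slot 20 ⇒ 0x23007 (P1/RW1/US1/PS0)
  ✓ 0x236D7  — 2 lookups
#2 VA=0x400DF9 (r,kernel):
  lvl0: tbl 0x18, slot 2 ⇒ 0x30006 (P0/RW1/US1/PS0)
  ⇒ fault: PAGE_NOT_PRESENT  — 1 lookups
#3 VA=0x2A1DBBC (r,kernel):
  lvl0: tbl 0x18, slot 21 ⇒ 0x24007 (P1/RW1/US1/PS0)
  lvl1: tbl 0x24, slot 29 ⇒ 0x25007 (P1/RW1/US1/PS0)
  ✓ 0x25BBC  — 2 lookups
#4 VA=0x1A00522 (r,kernel):
  lvl0: tbl 0x18, slot 13 ⇒ 0x29007 (P1/RW1/US1/PS0)
  lvl1: tbl 0x29, slot 0 ⇒ 0x2B007 (P1/RW1/US1/PS0)
  ✓ 0x2B522  — 2 lookups
#5 VA=0x1C0A708 (r,kernel):
  lvl0: tbl 0x18, slot 14 ⇒ 0x2D007 (P1/RW1/US1/PS0)
  lvl1: tbl 0x2D, slot 10 ⇒ 0xE004 (P0/RW0/US1/PS0)
  ⇒ fault: PAGE_NOT_PRESENT  — 2 lookups

Entries read for #2: 1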